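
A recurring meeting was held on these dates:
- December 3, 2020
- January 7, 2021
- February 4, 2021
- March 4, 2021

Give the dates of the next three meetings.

These are Thursdays at 28- or 35-day spacing (35, 28, 28).
The pattern: 1st Thursday of the month.
April 2021 — 1st Thursday is April 1, 2021.
1st Thursday of May 2021: May 6, 2021.
1st Thursday of June 2021: June 3, 2021.

April 1, 2021; May 6, 2021; June 3, 2021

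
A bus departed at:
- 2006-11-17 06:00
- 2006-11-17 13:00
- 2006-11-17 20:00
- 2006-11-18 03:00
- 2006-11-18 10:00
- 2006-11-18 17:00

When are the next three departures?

2006-11-19 00:00, 2006-11-19 07:00, 2006-11-19 14:00

Spacing: 7, 7, 7, 7, 7 h — constant 7 h.
2006-11-18 17:00 + 7 h = 2006-11-19 00:00.
2006-11-19 00:00 + 7 h = 2006-11-19 07:00.
2006-11-19 07:00 + 7 h = 2006-11-19 14:00.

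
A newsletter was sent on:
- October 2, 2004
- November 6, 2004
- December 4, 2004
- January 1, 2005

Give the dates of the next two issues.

February 5, 2005; March 5, 2005

Gaps: 35, 28, 28 days — a mix of 28 and 35. Every date is a Saturday.
Each is the 1st Saturday of its month.
1st Saturday of February 2005: February 5, 2005.
1st Saturday of March 2005: March 5, 2005.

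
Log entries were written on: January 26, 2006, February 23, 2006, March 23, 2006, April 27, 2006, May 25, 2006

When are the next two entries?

June 22, 2006; July 27, 2006

These are Thursdays at 28- or 35-day spacing (28, 28, 35, 28).
The pattern: 4th Thursday of the month.
4th Thursday of June 2006: June 22, 2006.
4th Thursday of July 2006: July 27, 2006.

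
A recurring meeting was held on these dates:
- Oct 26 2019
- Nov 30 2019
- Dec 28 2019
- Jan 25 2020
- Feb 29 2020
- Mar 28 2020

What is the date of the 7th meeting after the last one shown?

Oct 31 2020

All Saturdays; the gaps (35, 28, 28, 35, 28) vary with month length.
This is the last Saturday of each month.
Last Saturday of April 2020: Apr 25 2020.
Last Saturday of May 2020: May 30 2020.
June 2020 ends with Saturday Jun 27 2020.
July 2020 ends with Saturday Jul 25 2020.
Last Saturday of August 2020: Aug 29 2020.
September 2020 ends with Saturday Sep 26 2020.
October 2020 ends with Saturday Oct 31 2020.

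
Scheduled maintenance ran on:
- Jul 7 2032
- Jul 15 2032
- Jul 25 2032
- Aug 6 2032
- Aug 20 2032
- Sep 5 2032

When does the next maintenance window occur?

Gaps: 8, 10, 12, 14, 16 days — each gap is 2 larger than the previous one.
Next gap: 18 days. Sep 5 2032 + 18 days = Sep 23 2032.

Sep 23 2032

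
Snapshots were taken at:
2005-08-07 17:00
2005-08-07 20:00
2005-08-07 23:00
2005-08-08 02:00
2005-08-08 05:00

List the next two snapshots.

2005-08-08 08:00, 2005-08-08 11:00

Spacing: 3, 3, 3, 3 h — constant 3 h.
2005-08-08 05:00 + 3 h = 2005-08-08 08:00.
2005-08-08 08:00 + 3 h = 2005-08-08 11:00.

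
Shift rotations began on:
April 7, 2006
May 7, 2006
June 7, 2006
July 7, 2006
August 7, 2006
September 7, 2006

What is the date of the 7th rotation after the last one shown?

Each date is the 7th; the gaps (30, 31, 30, 31, 31) track the month lengths.
The rule is the 7th of each month.
Next: October 2006 → October 7, 2006.
Next: November 2006 → November 7, 2006.
December 2006: December 7, 2006.
Next: January 2007 → January 7, 2007.
Next: February 2007 → February 7, 2007.
March 2007: March 7, 2007.
April 2007: April 7, 2007.

April 7, 2007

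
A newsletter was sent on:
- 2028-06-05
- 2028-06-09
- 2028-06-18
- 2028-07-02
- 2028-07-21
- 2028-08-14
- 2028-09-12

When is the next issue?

2028-10-16

Gaps: 4, 9, 14, 19, 24, 29 days — each gap is 5 larger than the previous one.
Next gap: 34 days. 2028-09-12 + 34 days = 2028-10-16.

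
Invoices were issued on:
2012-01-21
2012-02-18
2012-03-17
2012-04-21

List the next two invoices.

2012-05-19, 2012-06-16

Gaps: 28, 28, 35 days — a mix of 28 and 35. Every date is a Saturday.
Each is the 3rd Saturday of its month.
3rd Saturday of May 2012: 2012-05-19.
June 2012 — 3rd Saturday is 2012-06-16.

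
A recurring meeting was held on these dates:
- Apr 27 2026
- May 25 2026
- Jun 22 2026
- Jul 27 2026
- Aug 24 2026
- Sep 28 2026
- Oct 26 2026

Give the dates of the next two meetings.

Nov 23 2026, Dec 28 2026

Gaps: 28, 28, 35, 28, 35, 28 days — a mix of 28 and 35. Every date is a Monday.
Each is the 4th Monday of its month.
November 2026 — 4th Monday is Nov 23 2026.
4th Monday of December 2026: Dec 28 2026.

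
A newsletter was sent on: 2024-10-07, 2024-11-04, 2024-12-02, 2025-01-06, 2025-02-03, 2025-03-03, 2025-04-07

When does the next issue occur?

2025-05-05

Gaps: 28, 28, 35, 28, 28, 35 days — a mix of 28 and 35. Every date is a Monday.
Each is the 1st Monday of its month.
May 2025 — 1st Monday is 2025-05-05.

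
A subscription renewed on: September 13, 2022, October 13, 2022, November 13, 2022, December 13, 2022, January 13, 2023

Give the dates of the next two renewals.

The day-of-month is always 13 (30, 31, 30, 31 days between events).
So this recurs on the 13th of each month.
Next: February 2023 → February 13, 2023.
Next: March 2023 → March 13, 2023.

February 13, 2023; March 13, 2023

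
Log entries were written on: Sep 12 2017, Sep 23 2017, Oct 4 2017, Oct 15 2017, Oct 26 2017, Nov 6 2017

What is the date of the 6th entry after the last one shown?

The spacing is 11, 11, 11, 11, 11 days — always 11 days.
Nov 6 2017 + 11 days = Nov 17 2017.
Nov 17 2017 + 11 days = Nov 28 2017.
Nov 28 2017 + 11 days = Dec 9 2017.
Dec 9 2017 + 11 days = Dec 20 2017.
Dec 20 2017 + 11 days = Dec 31 2017.
Dec 31 2017 + 11 days = Jan 11 2018.

Jan 11 2018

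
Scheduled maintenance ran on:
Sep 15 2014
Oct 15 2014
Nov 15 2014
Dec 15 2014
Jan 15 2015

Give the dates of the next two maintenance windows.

Feb 15 2015, Mar 15 2015

Gaps: 30, 31, 30, 31 days — not constant. Every event is on the 15th of the month.
Pattern: the 15th of each month.
February 2015: Feb 15 2015.
March 2015: Mar 15 2015.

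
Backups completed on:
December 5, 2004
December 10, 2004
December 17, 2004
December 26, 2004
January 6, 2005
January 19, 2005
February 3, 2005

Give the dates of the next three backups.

February 20, 2005; March 11, 2005; April 1, 2005

Gaps: 5, 7, 9, 11, 13, 15 days — each gap is 2 larger than the previous one.
Next gap: 17 days. February 3, 2005 + 17 days = February 20, 2005.
Next gap: 19 days. February 20, 2005 + 19 days = March 11, 2005.
Next gap: 21 days. March 11, 2005 + 21 days = April 1, 2005.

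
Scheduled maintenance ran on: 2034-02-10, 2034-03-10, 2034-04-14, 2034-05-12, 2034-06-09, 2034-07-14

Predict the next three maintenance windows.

Gaps: 28, 35, 28, 28, 35 days — a mix of 28 and 35. Every date is a Friday.
Each is the 2nd Friday of its month.
August 2034 — 2nd Friday is 2034-08-11.
2nd Friday of September 2034: 2034-09-08.
2nd Friday of October 2034: 2034-10-13.

2034-08-11, 2034-09-08, 2034-10-13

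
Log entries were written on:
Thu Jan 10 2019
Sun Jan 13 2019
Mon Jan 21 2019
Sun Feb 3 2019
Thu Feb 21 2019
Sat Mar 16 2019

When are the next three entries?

The spacing grows by 5 each time: 3, 8, 13, 18, 23 days.
Next gap: 28 days. Sat Mar 16 2019 + 28 days = Sat Apr 13 2019.
Next gap: 33 days. Sat Apr 13 2019 + 33 days = Thu May 16 2019.
Next gap: 38 days. Thu May 16 2019 + 38 days = Sun Jun 23 2019.

Sat Apr 13 2019, Thu May 16 2019, Sun Jun 23 2019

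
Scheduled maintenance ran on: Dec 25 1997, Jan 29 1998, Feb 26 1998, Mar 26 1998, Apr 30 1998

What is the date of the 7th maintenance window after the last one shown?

Nov 26 1998

These are Thursdays with 35, 28, 28, 35-day gaps.
Each is the final Thursday of its month — Jan 29 1998 is past the 28th, so '4th Thursday' doesn't fit.
May 1998 ends with Thursday May 28 1998.
Last Thursday of June 1998: Jun 25 1998.
July 1998 ends with Thursday Jul 30 1998.
Last Thursday of August 1998: Aug 27 1998.
September 1998 ends with Thursday Sep 24 1998.
October 1998 ends with Thursday Oct 29 1998.
November 1998 ends with Thursday Nov 26 1998.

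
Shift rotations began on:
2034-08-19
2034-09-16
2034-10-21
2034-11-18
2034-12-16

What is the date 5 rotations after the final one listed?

These are Saturdays at 28- or 35-day spacing (28, 35, 28, 28).
The pattern: 3rd Saturday of the month.
3rd Saturday of January 2035: 2035-01-20.
February 2035 — 3rd Saturday is 2035-02-17.
March 2035 — 3rd Saturday is 2035-03-17.
April 2035 — 3rd Saturday is 2035-04-21.
3rd Saturday of May 2035: 2035-05-19.

2035-05-19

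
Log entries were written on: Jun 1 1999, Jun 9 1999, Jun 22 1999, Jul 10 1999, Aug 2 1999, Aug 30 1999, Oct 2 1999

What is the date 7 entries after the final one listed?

Oct 7 2000

The spacing grows by 5 each time: 8, 13, 18, 23, 28, 33 days.
Next gap: 38 days. Oct 2 1999 + 38 days = Nov 9 1999.
Next gap: 43 days. Nov 9 1999 + 43 days = Dec 22 1999.
Next gap: 48 days. Dec 22 1999 + 48 days = Feb 8 2000.
Next gap: 53 days. Feb 8 2000 + 53 days = Apr 1 2000.
Next gap: 58 days. Apr 1 2000 + 58 days = May 29 2000.
Next gap: 63 days. May 29 2000 + 63 days = Jul 31 2000.
Next gap: 68 days. Jul 31 2000 + 68 days = Oct 7 2000.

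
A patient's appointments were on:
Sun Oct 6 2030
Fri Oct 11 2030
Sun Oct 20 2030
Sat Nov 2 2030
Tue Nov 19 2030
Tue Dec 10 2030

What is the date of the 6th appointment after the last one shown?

The spacing grows by 4 each time: 5, 9, 13, 17, 21 days.
Next gap: 25 days. Tue Dec 10 2030 + 25 days = Sat Jan 4 2031.
Next gap: 29 days. Sat Jan 4 2031 + 29 days = Sun Feb 2 2031.
Next gap: 33 days. Sun Feb 2 2031 + 33 days = Fri Mar 7 2031.
Next gap: 37 days. Fri Mar 7 2031 + 37 days = Sun Apr 13 2031.
Next gap: 41 days. Sun Apr 13 2031 + 41 days = Sat May 24 2031.
Next gap: 45 days. Sat May 24 2031 + 45 days = Tue Jul 8 2031.

Tue Jul 8 2031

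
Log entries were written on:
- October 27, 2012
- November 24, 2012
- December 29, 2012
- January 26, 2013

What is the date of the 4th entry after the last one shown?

May 25, 2013

These are Saturdays with 28, 35, 28-day gaps.
Each is the final Saturday of its month — December 29, 2012 is past the 28th, so '4th Saturday' doesn't fit.
Last Saturday of February 2013: February 23, 2013.
Last Saturday of March 2013: March 30, 2013.
Last Saturday of April 2013: April 27, 2013.
Last Saturday of May 2013: May 25, 2013.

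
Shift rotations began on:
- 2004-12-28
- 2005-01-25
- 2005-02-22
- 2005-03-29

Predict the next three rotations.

All Tuesdays; the gaps (28, 28, 35) vary with month length.
This is the last Tuesday of each month.
April 2005 ends with Tuesday 2005-04-26.
May 2005 ends with Tuesday 2005-05-31.
June 2005 ends with Tuesday 2005-06-28.

2005-04-26, 2005-05-31, 2005-06-28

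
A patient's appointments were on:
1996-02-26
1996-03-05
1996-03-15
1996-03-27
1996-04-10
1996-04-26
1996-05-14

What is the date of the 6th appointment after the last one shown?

1996-10-11

Gaps: 8, 10, 12, 14, 16, 18 days — each gap is 2 larger than the previous one.
Next gap: 20 days. 1996-05-14 + 20 days = 1996-06-03.
Next gap: 22 days. 1996-06-03 + 22 days = 1996-06-25.
Next gap: 24 days. 1996-06-25 + 24 days = 1996-07-19.
Next gap: 26 days. 1996-07-19 + 26 days = 1996-08-14.
Next gap: 28 days. 1996-08-14 + 28 days = 1996-09-11.
Next gap: 30 days. 1996-09-11 + 30 days = 1996-10-11.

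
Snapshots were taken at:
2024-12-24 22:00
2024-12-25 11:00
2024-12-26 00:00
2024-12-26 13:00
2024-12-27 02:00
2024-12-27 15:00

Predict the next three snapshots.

Spacing: 13, 13, 13, 13, 13 h — constant 13 h.
2024-12-27 15:00 + 13 h = 2024-12-28 04:00.
2024-12-28 04:00 + 13 h = 2024-12-28 17:00.
2024-12-28 17:00 + 13 h = 2024-12-29 06:00.

2024-12-28 04:00, 2024-12-28 17:00, 2024-12-29 06:00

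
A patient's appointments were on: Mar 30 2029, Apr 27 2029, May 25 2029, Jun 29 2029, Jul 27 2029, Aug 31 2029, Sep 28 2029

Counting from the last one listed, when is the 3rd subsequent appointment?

Dec 28 2029

All Fridays; the gaps (28, 28, 35, 28, 35, 28) vary with month length.
This is the last Friday of each month.
October 2029 ends with Friday Oct 26 2029.
Last Friday of November 2029: Nov 30 2029.
Last Friday of December 2029: Dec 28 2029.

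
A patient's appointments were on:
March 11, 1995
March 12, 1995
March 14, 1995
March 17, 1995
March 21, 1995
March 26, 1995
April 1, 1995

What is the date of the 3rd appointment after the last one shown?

April 25, 1995

Intervals are 1, 2, 3, 4, 5, 6 days — an arithmetic progression with common difference 1.
Next gap: 7 days. April 1, 1995 + 7 days = April 8, 1995.
Next gap: 8 days. April 8, 1995 + 8 days = April 16, 1995.
Next gap: 9 days. April 16, 1995 + 9 days = April 25, 1995.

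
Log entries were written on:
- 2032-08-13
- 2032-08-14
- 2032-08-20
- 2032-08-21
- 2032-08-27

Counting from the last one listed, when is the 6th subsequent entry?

2032-09-17

Gaps: 1, 6, 1, 6 days — not constant, but cyclic with period 2.
The events fall on every Friday and Saturday.
Next Saturday: 2032-08-28.
Next Friday: 2032-09-03.
The following Saturday is 2032-09-04.
Next Friday: 2032-09-10.
Next Saturday: 2032-09-11.
The following Friday is 2032-09-17.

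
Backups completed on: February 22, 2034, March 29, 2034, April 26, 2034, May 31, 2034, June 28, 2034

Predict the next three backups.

These are Wednesdays with 35, 28, 35, 28-day gaps.
Each is the final Wednesday of its month — March 29, 2034 is past the 28th, so '4th Wednesday' doesn't fit.
July 2034 ends with Wednesday July 26, 2034.
August 2034 ends with Wednesday August 30, 2034.
September 2034 ends with Wednesday September 27, 2034.

July 26, 2034; August 30, 2034; September 27, 2034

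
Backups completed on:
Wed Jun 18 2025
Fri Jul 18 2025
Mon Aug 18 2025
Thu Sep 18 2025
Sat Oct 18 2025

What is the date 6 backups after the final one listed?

The day-of-month is always 18 (30, 31, 31, 30 days between events).
So this recurs on the 18th of each month.
November 2025: Tue Nov 18 2025.
December 2025: Thu Dec 18 2025.
Next: January 2026 → Sun Jan 18 2026.
February 2026: Wed Feb 18 2026.
March 2026: Wed Mar 18 2026.
April 2026: Sat Apr 18 2026.

Sat Apr 18 2026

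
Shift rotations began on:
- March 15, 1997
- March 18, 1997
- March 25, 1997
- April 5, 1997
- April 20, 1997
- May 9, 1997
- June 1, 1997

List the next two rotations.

June 28, 1997; July 29, 1997

Intervals are 3, 7, 11, 15, 19, 23 days — an arithmetic progression with common difference 4.
Next gap: 27 days. June 1, 1997 + 27 days = June 28, 1997.
Next gap: 31 days. June 28, 1997 + 31 days = July 29, 1997.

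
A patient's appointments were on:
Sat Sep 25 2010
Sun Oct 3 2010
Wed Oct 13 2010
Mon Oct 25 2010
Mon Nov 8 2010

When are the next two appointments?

Intervals are 8, 10, 12, 14 days — an arithmetic progression with common difference 2.
Next gap: 16 days. Mon Nov 8 2010 + 16 days = Wed Nov 24 2010.
Next gap: 18 days. Wed Nov 24 2010 + 18 days = Sun Dec 12 2010.

Wed Nov 24 2010, Sun Dec 12 2010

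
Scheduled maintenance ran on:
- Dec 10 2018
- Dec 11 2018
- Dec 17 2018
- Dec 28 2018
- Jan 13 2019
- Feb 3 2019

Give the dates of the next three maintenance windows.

The spacing grows by 5 each time: 1, 6, 11, 16, 21 days.
Next gap: 26 days. Feb 3 2019 + 26 days = Mar 1 2019.
Next gap: 31 days. Mar 1 2019 + 31 days = Apr 1 2019.
Next gap: 36 days. Apr 1 2019 + 36 days = May 7 2019.

Mar 1 2019, Apr 1 2019, May 7 2019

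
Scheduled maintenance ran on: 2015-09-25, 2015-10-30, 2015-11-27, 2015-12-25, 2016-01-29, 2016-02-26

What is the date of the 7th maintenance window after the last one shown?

2016-09-30

Every date is a Friday; gaps 35, 28, 28, 35, 28 days.
Each is the last Friday of its month (at least one falls on the 29th or later, ruling out '4th Friday').
Last Friday of March 2016: 2016-03-25.
Last Friday of April 2016: 2016-04-29.
May 2016 ends with Friday 2016-05-27.
Last Friday of June 2016: 2016-06-24.
Last Friday of July 2016: 2016-07-29.
Last Friday of August 2016: 2016-08-26.
September 2016 ends with Friday 2016-09-30.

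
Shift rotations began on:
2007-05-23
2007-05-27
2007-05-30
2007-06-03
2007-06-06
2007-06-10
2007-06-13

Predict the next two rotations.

2007-06-17, 2007-06-20

Every event lands on a Wednesday or Sunday (gaps cycle 4, 3, 4, 3, 4, 3).
So the schedule is: every Wednesday and Sunday.
The following Sunday is 2007-06-17.
Next Wednesday: 2007-06-20.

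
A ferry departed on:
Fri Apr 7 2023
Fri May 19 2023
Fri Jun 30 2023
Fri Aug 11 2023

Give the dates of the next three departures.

Fri Sep 22 2023, Fri Nov 3 2023, Fri Dec 15 2023

The spacing is 42, 42, 42 days — always 42 days.
Fri Aug 11 2023 + 42 days = Fri Sep 22 2023.
Fri Sep 22 2023 + 42 days = Fri Nov 3 2023.
Fri Nov 3 2023 + 42 days = Fri Dec 15 2023.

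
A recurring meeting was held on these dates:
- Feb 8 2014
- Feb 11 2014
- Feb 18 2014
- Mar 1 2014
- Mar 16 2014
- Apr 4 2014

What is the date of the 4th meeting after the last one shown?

Gaps: 3, 7, 11, 15, 19 days — each gap is 4 larger than the previous one.
Next gap: 23 days. Apr 4 2014 + 23 days = Apr 27 2014.
Next gap: 27 days. Apr 27 2014 + 27 days = May 24 2014.
Next gap: 31 days. May 24 2014 + 31 days = Jun 24 2014.
Next gap: 35 days. Jun 24 2014 + 35 days = Jul 29 2014.

Jul 29 2014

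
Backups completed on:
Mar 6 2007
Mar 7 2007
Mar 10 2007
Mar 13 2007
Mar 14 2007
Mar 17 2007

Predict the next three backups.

Every event lands on a Tuesday or Wednesday or Saturday (gaps cycle 1, 3, 3, 1, 3).
So the schedule is: every Tuesday, Wednesday and Saturday.
Next Tuesday: Mar 20 2007.
Next Wednesday: Mar 21 2007.
Next Saturday: Mar 24 2007.

Mar 20 2007, Mar 21 2007, Mar 24 2007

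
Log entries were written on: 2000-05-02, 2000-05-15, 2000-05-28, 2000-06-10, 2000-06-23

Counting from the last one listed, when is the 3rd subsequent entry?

2000-08-01

Gaps between consecutive events: 13, 13, 13, 13 days — a constant 13-day interval.
2000-06-23 + 13 days = 2000-07-06.
2000-07-06 + 13 days = 2000-07-19.
2000-07-19 + 13 days = 2000-08-01.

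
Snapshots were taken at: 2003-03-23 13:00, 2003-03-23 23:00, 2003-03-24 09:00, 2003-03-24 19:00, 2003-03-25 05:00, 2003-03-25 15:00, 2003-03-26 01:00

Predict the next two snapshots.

2003-03-26 11:00, 2003-03-26 21:00

The interval is a steady 10 hours (10, 10, 10, 10, 10, 10).
2003-03-26 01:00 + 10 h = 2003-03-26 11:00.
2003-03-26 11:00 + 10 h = 2003-03-26 21:00.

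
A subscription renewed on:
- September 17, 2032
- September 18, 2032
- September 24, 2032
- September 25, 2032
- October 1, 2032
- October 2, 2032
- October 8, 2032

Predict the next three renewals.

October 9, 2032; October 15, 2032; October 16, 2032

Gaps: 1, 6, 1, 6, 1, 6 days — not constant, but cyclic with period 2.
The events fall on every Friday and Saturday.
The following Saturday is October 9, 2032.
Next Friday: October 15, 2032.
The following Saturday is October 16, 2032.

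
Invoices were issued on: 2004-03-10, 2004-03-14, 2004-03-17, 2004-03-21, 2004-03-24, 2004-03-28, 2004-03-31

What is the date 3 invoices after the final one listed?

2004-04-11

Gaps: 4, 3, 4, 3, 4, 3 days — not constant, but cyclic with period 2.
The events fall on every Wednesday and Sunday.
Next Sunday: 2004-04-04.
The following Wednesday is 2004-04-07.
Next Sunday: 2004-04-11.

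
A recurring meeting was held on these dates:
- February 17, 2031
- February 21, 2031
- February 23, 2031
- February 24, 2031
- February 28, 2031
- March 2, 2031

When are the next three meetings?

March 3, 2031; March 7, 2031; March 9, 2031

Gaps: 4, 2, 1, 4, 2 days — not constant, but cyclic with period 3.
The events fall on every Monday, Friday and Sunday.
Next Monday: March 3, 2031.
Next Friday: March 7, 2031.
Next Sunday: March 9, 2031.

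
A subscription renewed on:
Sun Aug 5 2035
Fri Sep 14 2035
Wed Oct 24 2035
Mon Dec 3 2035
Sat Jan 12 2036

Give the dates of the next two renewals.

Gaps between consecutive events: 40, 40, 40, 40 days — a constant 40-day interval.
Sat Jan 12 2036 + 40 days = Thu Feb 21 2036.
Thu Feb 21 2036 + 40 days = Tue Apr 1 2036.

Thu Feb 21 2036, Tue Apr 1 2036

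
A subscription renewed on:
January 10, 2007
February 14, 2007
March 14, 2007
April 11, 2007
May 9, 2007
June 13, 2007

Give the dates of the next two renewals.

All dates are Wednesdays, 35, 28, 28, 28, 35 days apart.
Specifically, the 2nd Wednesday of each month.
2nd Wednesday of July 2007: July 11, 2007.
2nd Wednesday of August 2007: August 8, 2007.

July 11, 2007; August 8, 2007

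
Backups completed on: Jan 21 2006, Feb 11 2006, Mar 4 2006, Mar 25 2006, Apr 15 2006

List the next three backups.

The spacing is 21, 21, 21, 21 days — always 21 days.
Apr 15 2006 + 21 days = May 6 2006.
May 6 2006 + 21 days = May 27 2006.
May 27 2006 + 21 days = Jun 17 2006.

May 6 2006, May 27 2006, Jun 17 2006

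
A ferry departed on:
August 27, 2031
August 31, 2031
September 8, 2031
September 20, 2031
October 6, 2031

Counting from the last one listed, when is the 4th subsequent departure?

January 18, 2032

Gaps: 4, 8, 12, 16 days — each gap is 4 larger than the previous one.
Next gap: 20 days. October 6, 2031 + 20 days = October 26, 2031.
Next gap: 24 days. October 26, 2031 + 24 days = November 19, 2031.
Next gap: 28 days. November 19, 2031 + 28 days = December 17, 2031.
Next gap: 32 days. December 17, 2031 + 32 days = January 18, 2032.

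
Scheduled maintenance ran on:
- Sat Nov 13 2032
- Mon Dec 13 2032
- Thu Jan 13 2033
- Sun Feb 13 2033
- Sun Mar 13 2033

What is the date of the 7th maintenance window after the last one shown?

Thu Oct 13 2033

Each date is the 13th; the gaps (30, 31, 31, 28) track the month lengths.
The rule is the 13th of each month.
April 2033: Wed Apr 13 2033.
Next: May 2033 → Fri May 13 2033.
June 2033: Mon Jun 13 2033.
Next: July 2033 → Wed Jul 13 2033.
August 2033: Sat Aug 13 2033.
Next: September 2033 → Tue Sep 13 2033.
October 2033: Thu Oct 13 2033.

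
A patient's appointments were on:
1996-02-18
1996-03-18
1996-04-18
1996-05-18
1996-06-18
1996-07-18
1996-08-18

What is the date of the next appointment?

The day-of-month is always 18 (29, 31, 30, 31, 30, 31 days between events).
So this recurs on the 18th of each month.
September 1996: 1996-09-18.

1996-09-18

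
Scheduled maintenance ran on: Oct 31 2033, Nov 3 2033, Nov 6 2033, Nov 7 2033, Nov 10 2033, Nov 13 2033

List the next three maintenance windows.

The gap pattern 3, 3, 1, 3, 3 repeats every 3 events.
These are the Mondays, Thursdays and Sundays of each week.
Next Monday: Nov 14 2033.
The following Thursday is Nov 17 2033.
The following Sunday is Nov 20 2033.

Nov 14 2033, Nov 17 2033, Nov 20 2033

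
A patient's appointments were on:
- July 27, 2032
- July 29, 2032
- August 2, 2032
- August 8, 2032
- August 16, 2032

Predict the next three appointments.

The spacing grows by 2 each time: 2, 4, 6, 8 days.
Next gap: 10 days. August 16, 2032 + 10 days = August 26, 2032.
Next gap: 12 days. August 26, 2032 + 12 days = September 7, 2032.
Next gap: 14 days. September 7, 2032 + 14 days = September 21, 2032.

August 26, 2032; September 7, 2032; September 21, 2032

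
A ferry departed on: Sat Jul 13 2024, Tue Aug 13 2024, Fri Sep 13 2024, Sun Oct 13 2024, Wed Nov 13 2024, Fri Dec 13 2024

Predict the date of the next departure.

Mon Jan 13 2025

Gaps: 31, 31, 30, 31, 30 days — not constant. Every event is on the 13th of the month.
Pattern: the 13th of each month.
January 2025: Mon Jan 13 2025.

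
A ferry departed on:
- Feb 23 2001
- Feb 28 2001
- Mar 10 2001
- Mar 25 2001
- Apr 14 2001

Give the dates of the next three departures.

May 9 2001, Jun 8 2001, Jul 13 2001

Gaps: 5, 10, 15, 20 days — each gap is 5 larger than the previous one.
Next gap: 25 days. Apr 14 2001 + 25 days = May 9 2001.
Next gap: 30 days. May 9 2001 + 30 days = Jun 8 2001.
Next gap: 35 days. Jun 8 2001 + 35 days = Jul 13 2001.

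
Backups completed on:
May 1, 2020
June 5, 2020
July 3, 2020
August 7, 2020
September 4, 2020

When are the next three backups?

All dates are Fridays, 35, 28, 35, 28 days apart.
Specifically, the 1st Friday of each month.
October 2020 — 1st Friday is October 2, 2020.
November 2020 — 1st Friday is November 6, 2020.
December 2020 — 1st Friday is December 4, 2020.

October 2, 2020; November 6, 2020; December 4, 2020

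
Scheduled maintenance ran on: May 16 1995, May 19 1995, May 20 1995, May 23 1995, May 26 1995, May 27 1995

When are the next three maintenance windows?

Every event lands on a Tuesday or Friday or Saturday (gaps cycle 3, 1, 3, 3, 1).
So the schedule is: every Tuesday, Friday and Saturday.
The following Tuesday is May 30 1995.
Next Friday: Jun 2 1995.
The following Saturday is Jun 3 1995.

May 30 1995, Jun 2 1995, Jun 3 1995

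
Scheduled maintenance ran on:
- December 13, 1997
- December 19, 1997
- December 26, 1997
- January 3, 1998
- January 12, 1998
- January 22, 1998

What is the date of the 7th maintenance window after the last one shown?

April 30, 1998

The spacing grows by 1 each time: 6, 7, 8, 9, 10 days.
Next gap: 11 days. January 22, 1998 + 11 days = February 2, 1998.
Next gap: 12 days. February 2, 1998 + 12 days = February 14, 1998.
Next gap: 13 days. February 14, 1998 + 13 days = February 27, 1998.
Next gap: 14 days. February 27, 1998 + 14 days = March 13, 1998.
Next gap: 15 days. March 13, 1998 + 15 days = March 28, 1998.
Next gap: 16 days. March 28, 1998 + 16 days = April 13, 1998.
Next gap: 17 days. April 13, 1998 + 17 days = April 30, 1998.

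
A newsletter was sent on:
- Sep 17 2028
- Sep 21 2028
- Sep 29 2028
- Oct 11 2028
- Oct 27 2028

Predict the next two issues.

Nov 16 2028, Dec 10 2028

Intervals are 4, 8, 12, 16 days — an arithmetic progression with common difference 4.
Next gap: 20 days. Oct 27 2028 + 20 days = Nov 16 2028.
Next gap: 24 days. Nov 16 2028 + 24 days = Dec 10 2028.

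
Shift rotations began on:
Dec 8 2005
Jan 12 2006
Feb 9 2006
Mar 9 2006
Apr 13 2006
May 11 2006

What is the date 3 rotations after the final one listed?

Aug 10 2006

Gaps: 35, 28, 28, 35, 28 days — a mix of 28 and 35. Every date is a Thursday.
Each is the 2nd Thursday of its month.
2nd Thursday of June 2006: Jun 8 2006.
2nd Thursday of July 2006: Jul 13 2006.
2nd Thursday of August 2006: Aug 10 2006.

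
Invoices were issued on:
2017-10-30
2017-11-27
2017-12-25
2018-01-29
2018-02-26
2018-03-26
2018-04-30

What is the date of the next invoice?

2018-05-28

Every date is a Monday; gaps 28, 28, 35, 28, 28, 35 days.
Each is the last Monday of its month (at least one falls on the 29th or later, ruling out '4th Monday').
Last Monday of May 2018: 2018-05-28.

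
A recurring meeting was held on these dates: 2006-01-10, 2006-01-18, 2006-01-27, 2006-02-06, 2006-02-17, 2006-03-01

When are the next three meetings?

Intervals are 8, 9, 10, 11, 12 days — an arithmetic progression with common difference 1.
Next gap: 13 days. 2006-03-01 + 13 days = 2006-03-14.
Next gap: 14 days. 2006-03-14 + 14 days = 2006-03-28.
Next gap: 15 days. 2006-03-28 + 15 days = 2006-04-12.

2006-03-14, 2006-03-28, 2006-04-12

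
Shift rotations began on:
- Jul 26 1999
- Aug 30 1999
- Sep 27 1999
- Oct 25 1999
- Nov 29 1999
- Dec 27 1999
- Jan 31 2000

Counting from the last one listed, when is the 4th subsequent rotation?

May 29 2000

All Mondays; the gaps (35, 28, 28, 35, 28, 35) vary with month length.
This is the last Monday of each month.
February 2000 ends with Monday Feb 28 2000.
Last Monday of March 2000: Mar 27 2000.
Last Monday of April 2000: Apr 24 2000.
May 2000 ends with Monday May 29 2000.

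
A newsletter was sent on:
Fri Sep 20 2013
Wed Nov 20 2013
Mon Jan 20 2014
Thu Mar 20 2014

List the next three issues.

Tue May 20 2014, Sun Jul 20 2014, Sat Sep 20 2014

Gaps: 61, 61, 59 days — not constant. Every event is on the 20th of the month.
Pattern: the 20th of every 2 months.
May 2014: Tue May 20 2014.
July 2014: Sun Jul 20 2014.
September 2014: Sat Sep 20 2014.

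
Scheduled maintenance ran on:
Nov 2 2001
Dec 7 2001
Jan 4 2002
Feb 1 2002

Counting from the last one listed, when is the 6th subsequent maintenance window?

Aug 2 2002

Gaps: 35, 28, 28 days — a mix of 28 and 35. Every date is a Friday.
Each is the 1st Friday of its month.
March 2002 — 1st Friday is Mar 1 2002.
April 2002 — 1st Friday is Apr 5 2002.
1st Friday of May 2002: May 3 2002.
June 2002 — 1st Friday is Jun 7 2002.
1st Friday of July 2002: Jul 5 2002.
1st Friday of August 2002: Aug 2 2002.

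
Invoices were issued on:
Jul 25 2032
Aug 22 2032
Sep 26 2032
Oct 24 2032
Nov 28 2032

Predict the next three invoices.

All dates are Sundays, 28, 35, 28, 35 days apart.
Specifically, the 4th Sunday of each month.
4th Sunday of December 2032: Dec 26 2032.
January 2033 — 4th Sunday is Jan 23 2033.
February 2033 — 4th Sunday is Feb 27 2033.

Dec 26 2032, Jan 23 2033, Feb 27 2033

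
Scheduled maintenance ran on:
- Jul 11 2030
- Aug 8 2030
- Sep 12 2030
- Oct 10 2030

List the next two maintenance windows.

These are Thursdays at 28- or 35-day spacing (28, 35, 28).
The pattern: 2nd Thursday of the month.
2nd Thursday of November 2030: Nov 14 2030.
December 2030 — 2nd Thursday is Dec 12 2030.

Nov 14 2030, Dec 12 2030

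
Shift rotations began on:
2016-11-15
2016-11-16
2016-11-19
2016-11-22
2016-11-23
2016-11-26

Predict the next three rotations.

Gaps: 1, 3, 3, 1, 3 days — not constant, but cyclic with period 3.
The events fall on every Tuesday, Wednesday and Saturday.
The following Tuesday is 2016-11-29.
Next Wednesday: 2016-11-30.
Next Saturday: 2016-12-03.

2016-11-29, 2016-11-30, 2016-12-03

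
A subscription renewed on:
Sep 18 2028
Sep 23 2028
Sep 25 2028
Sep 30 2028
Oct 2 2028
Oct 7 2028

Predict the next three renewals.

Gaps: 5, 2, 5, 2, 5 days — not constant, but cyclic with period 2.
The events fall on every Monday and Saturday.
The following Monday is Oct 9 2028.
The following Saturday is Oct 14 2028.
The following Monday is Oct 16 2028.

Oct 9 2028, Oct 14 2028, Oct 16 2028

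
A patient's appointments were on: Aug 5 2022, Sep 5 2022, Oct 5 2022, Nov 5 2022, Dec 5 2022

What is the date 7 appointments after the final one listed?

The day-of-month is always 5 (31, 30, 31, 30 days between events).
So this recurs on the 5th of each month.
Next: January 2023 → Jan 5 2023.
Next: February 2023 → Feb 5 2023.
March 2023: Mar 5 2023.
April 2023: Apr 5 2023.
May 2023: May 5 2023.
Next: June 2023 → Jun 5 2023.
Next: July 2023 → Jul 5 2023.

Jul 5 2023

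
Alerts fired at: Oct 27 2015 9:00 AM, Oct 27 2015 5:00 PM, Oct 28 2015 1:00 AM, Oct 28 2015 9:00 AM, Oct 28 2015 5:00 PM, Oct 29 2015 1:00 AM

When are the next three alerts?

Oct 29 2015 9:00 AM, Oct 29 2015 5:00 PM, Oct 30 2015 1:00 AM

Spacing: 8, 8, 8, 8, 8 h — constant 8 h.
Oct 29 2015 1:00 AM + 8 h = Oct 29 2015 9:00 AM.
Oct 29 2015 9:00 AM + 8 h = Oct 29 2015 5:00 PM.
Oct 29 2015 5:00 PM + 8 h = Oct 30 2015 1:00 AM.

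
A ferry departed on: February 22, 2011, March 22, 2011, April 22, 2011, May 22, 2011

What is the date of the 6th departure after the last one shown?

Gaps: 28, 31, 30 days — not constant. Every event is on the 22nd of the month.
Pattern: the 22nd of each month.
June 2011: June 22, 2011.
Next: July 2011 → July 22, 2011.
Next: August 2011 → August 22, 2011.
Next: September 2011 → September 22, 2011.
Next: October 2011 → October 22, 2011.
Next: November 2011 → November 22, 2011.

November 22, 2011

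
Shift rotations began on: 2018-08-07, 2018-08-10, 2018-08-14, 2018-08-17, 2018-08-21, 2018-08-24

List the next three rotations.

Gaps: 3, 4, 3, 4, 3 days — not constant, but cyclic with period 2.
The events fall on every Tuesday and Friday.
Next Tuesday: 2018-08-28.
The following Friday is 2018-08-31.
Next Tuesday: 2018-09-04.

2018-08-28, 2018-08-31, 2018-09-04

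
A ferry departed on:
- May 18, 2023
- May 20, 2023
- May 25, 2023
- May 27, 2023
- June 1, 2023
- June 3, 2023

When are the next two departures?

The gap pattern 2, 5, 2, 5, 2 repeats every 2 events.
These are the Thursdays and Saturdays of each week.
The following Thursday is June 8, 2023.
Next Saturday: June 10, 2023.

June 8, 2023; June 10, 2023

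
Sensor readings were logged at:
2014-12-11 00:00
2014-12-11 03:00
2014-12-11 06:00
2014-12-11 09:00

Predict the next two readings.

Spacing: 3, 3, 3 h — constant 3 h.
2014-12-11 09:00 + 3 h = 2014-12-11 12:00.
2014-12-11 12:00 + 3 h = 2014-12-11 15:00.

2014-12-11 12:00, 2014-12-11 15:00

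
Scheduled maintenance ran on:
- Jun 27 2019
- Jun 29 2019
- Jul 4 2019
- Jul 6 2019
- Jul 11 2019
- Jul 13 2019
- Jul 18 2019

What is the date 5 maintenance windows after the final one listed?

Aug 3 2019

Every event lands on a Thursday or Saturday (gaps cycle 2, 5, 2, 5, 2, 5).
So the schedule is: every Thursday and Saturday.
The following Saturday is Jul 20 2019.
The following Thursday is Jul 25 2019.
Next Saturday: Jul 27 2019.
The following Thursday is Aug 1 2019.
Next Saturday: Aug 3 2019.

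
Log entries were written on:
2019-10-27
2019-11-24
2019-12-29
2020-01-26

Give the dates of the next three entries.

These are Sundays with 28, 35, 28-day gaps.
Each is the final Sunday of its month — 2019-12-29 is past the 28th, so '4th Sunday' doesn't fit.
February 2020 ends with Sunday 2020-02-23.
Last Sunday of March 2020: 2020-03-29.
Last Sunday of April 2020: 2020-04-26.

2020-02-23, 2020-03-29, 2020-04-26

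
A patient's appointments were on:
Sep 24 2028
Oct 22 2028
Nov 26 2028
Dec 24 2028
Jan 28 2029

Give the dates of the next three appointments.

Gaps: 28, 35, 28, 35 days — a mix of 28 and 35. Every date is a Sunday.
Each is the 4th Sunday of its month.
4th Sunday of February 2029: Feb 25 2029.
March 2029 — 4th Sunday is Mar 25 2029.
April 2029 — 4th Sunday is Apr 22 2029.

Feb 25 2029, Mar 25 2029, Apr 22 2029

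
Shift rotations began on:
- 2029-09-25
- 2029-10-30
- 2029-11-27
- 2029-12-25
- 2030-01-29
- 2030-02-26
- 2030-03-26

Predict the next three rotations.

2030-04-30, 2030-05-28, 2030-06-25

All Tuesdays; the gaps (35, 28, 28, 35, 28, 28) vary with month length.
This is the last Tuesday of each month.
Last Tuesday of April 2030: 2030-04-30.
May 2030 ends with Tuesday 2030-05-28.
Last Tuesday of June 2030: 2030-06-25.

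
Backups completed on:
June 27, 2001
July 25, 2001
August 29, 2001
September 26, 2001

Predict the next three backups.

All Wednesdays; the gaps (28, 35, 28) vary with month length.
This is the last Wednesday of each month.
October 2001 ends with Wednesday October 31, 2001.
November 2001 ends with Wednesday November 28, 2001.
Last Wednesday of December 2001: December 26, 2001.

October 31, 2001; November 28, 2001; December 26, 2001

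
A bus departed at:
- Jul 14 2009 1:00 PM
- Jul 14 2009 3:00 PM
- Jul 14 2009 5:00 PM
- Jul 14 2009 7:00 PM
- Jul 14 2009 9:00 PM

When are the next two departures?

Spacing: 2, 2, 2, 2 h — constant 2 h.
Jul 14 2009 9:00 PM + 2 h = Jul 14 2009 11:00 PM.
Jul 14 2009 11:00 PM + 2 h = Jul 15 2009 1:00 AM.

Jul 14 2009 11:00 PM, Jul 15 2009 1:00 AM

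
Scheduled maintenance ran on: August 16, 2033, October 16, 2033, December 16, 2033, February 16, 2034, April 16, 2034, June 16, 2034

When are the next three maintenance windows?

August 16, 2034; October 16, 2034; December 16, 2034

Each date is the 16th; the gaps (61, 61, 62, 59, 61) track the month lengths.
The rule is the 16th of every 2 months.
August 2034: August 16, 2034.
Next: October 2034 → October 16, 2034.
December 2034: December 16, 2034.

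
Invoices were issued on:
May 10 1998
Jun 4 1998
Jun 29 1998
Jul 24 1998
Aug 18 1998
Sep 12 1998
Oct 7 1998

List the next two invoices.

The spacing is 25, 25, 25, 25, 25, 25 days — always 25 days.
Oct 7 1998 + 25 days = Nov 1 1998.
Nov 1 1998 + 25 days = Nov 26 1998.

Nov 1 1998, Nov 26 1998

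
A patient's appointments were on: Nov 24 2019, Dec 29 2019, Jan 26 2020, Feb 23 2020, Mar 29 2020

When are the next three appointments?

Apr 26 2020, May 31 2020, Jun 28 2020

Every date is a Sunday; gaps 35, 28, 28, 35 days.
Each is the last Sunday of its month (at least one falls on the 29th or later, ruling out '4th Sunday').
April 2020 ends with Sunday Apr 26 2020.
May 2020 ends with Sunday May 31 2020.
June 2020 ends with Sunday Jun 28 2020.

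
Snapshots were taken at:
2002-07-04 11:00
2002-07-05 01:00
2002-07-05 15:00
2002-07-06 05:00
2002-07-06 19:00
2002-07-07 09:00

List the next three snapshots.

2002-07-07 23:00, 2002-07-08 13:00, 2002-07-09 03:00

Spacing: 14, 14, 14, 14, 14 h — constant 14 h.
2002-07-07 09:00 + 14 h = 2002-07-07 23:00.
2002-07-07 23:00 + 14 h = 2002-07-08 13:00.
2002-07-08 13:00 + 14 h = 2002-07-09 03:00.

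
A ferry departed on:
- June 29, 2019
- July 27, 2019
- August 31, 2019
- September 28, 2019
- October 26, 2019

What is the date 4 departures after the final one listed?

February 29, 2020

These are Saturdays with 28, 35, 28, 28-day gaps.
Each is the final Saturday of its month — June 29, 2019 is past the 28th, so '4th Saturday' doesn't fit.
November 2019 ends with Saturday November 30, 2019.
December 2019 ends with Saturday December 28, 2019.
Last Saturday of January 2020: January 25, 2020.
Last Saturday of February 2020: February 29, 2020.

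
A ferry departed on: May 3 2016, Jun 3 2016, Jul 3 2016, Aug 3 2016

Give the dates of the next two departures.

Sep 3 2016, Oct 3 2016

Each date is the 3rd; the gaps (31, 30, 31) track the month lengths.
The rule is the 3rd of each month.
Next: September 2016 → Sep 3 2016.
October 2016: Oct 3 2016.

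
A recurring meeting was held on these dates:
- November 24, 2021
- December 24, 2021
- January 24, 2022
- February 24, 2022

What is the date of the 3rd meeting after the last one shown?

May 24, 2022

Each date is the 24th; the gaps (30, 31, 31) track the month lengths.
The rule is the 24th of each month.
March 2022: March 24, 2022.
April 2022: April 24, 2022.
Next: May 2022 → May 24, 2022.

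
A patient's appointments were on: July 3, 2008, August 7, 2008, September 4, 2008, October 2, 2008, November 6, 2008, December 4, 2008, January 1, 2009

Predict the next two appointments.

Gaps: 35, 28, 28, 35, 28, 28 days — a mix of 28 and 35. Every date is a Thursday.
Each is the 1st Thursday of its month.
February 2009 — 1st Thursday is February 5, 2009.
1st Thursday of March 2009: March 5, 2009.

February 5, 2009; March 5, 2009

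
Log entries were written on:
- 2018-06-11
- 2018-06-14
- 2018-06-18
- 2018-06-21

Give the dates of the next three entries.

The gap pattern 3, 4, 3 repeats every 2 events.
These are the Mondays and Thursdays of each week.
Next Monday: 2018-06-25.
Next Thursday: 2018-06-28.
The following Monday is 2018-07-02.

2018-06-25, 2018-06-28, 2018-07-02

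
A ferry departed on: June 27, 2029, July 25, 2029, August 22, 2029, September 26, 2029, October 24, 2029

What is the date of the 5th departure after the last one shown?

March 27, 2030

These are Wednesdays at 28- or 35-day spacing (28, 28, 35, 28).
The pattern: 4th Wednesday of the month.
4th Wednesday of November 2029: November 28, 2029.
4th Wednesday of December 2029: December 26, 2029.
January 2030 — 4th Wednesday is January 23, 2030.
February 2030 — 4th Wednesday is February 27, 2030.
4th Wednesday of March 2030: March 27, 2030.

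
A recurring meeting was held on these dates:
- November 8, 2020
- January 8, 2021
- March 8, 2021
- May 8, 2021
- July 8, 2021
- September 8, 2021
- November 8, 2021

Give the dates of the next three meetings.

January 8, 2022; March 8, 2022; May 8, 2022

Each date is the 8th; the gaps (61, 59, 61, 61, 62, 61) track the month lengths.
The rule is the 8th of every 2 months.
Next: January 2022 → January 8, 2022.
Next: March 2022 → March 8, 2022.
May 2022: May 8, 2022.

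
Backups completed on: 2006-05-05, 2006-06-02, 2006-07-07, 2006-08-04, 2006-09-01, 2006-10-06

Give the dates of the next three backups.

2006-11-03, 2006-12-01, 2007-01-05

All dates are Fridays, 28, 35, 28, 28, 35 days apart.
Specifically, the 1st Friday of each month.
November 2006 — 1st Friday is 2006-11-03.
December 2006 — 1st Friday is 2006-12-01.
January 2007 — 1st Friday is 2007-01-05.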